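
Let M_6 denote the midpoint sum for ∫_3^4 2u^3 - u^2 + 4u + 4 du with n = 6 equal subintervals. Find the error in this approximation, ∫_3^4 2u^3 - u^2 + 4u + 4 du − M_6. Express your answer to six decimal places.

Exact integral: ∫_3^4 f(u) du ≈ 93.16666667.
M_6 ≈ 93.12037037.
Error ≈ 93.16666667 − 93.12037037 ≈ 0.046296.

0.046296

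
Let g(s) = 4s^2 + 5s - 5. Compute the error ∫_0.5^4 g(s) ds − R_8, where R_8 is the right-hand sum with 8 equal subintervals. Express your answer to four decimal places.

Exact integral: ∫_0.5^4 g(s) ds ≈ 107.041667.
R_8 = 125.09765625.
Error ≈ 107.041667 − 125.09765625 ≈ -18.0560.

-18.0560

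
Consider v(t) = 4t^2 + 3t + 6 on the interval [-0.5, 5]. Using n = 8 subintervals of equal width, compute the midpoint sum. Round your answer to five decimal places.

Δt = (5 − (-0.5))/8 = 0.6875.
Midpoints: -0.15625, 0.53125, 1.21875, 1.90625, 2.59375, 3.28125, 3.96875, 4.65625.
v(-0.15625) = 5.62890625, v(0.53125) = 8.72265625, v(1.21875) = 15.59765625, v(1.90625) = 26.25390625, v(2.59375) = 40.69140625, v(3.28125) = 58.91015625, v(3.96875) = 80.91015625, v(4.65625) = 106.69140625.
Sum = Δt · [v(-0.15625) + v(0.53125) + v(1.21875) + ...].
Sum ≈ 236.09180.

236.09180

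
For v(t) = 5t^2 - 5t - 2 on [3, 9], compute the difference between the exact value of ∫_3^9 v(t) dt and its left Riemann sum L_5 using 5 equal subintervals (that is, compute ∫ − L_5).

190.8

Exact integral: ∫_3^9 v(t) dt = 978.
L_5 = 787.2.
Error = 978 − 787.2 = 190.8.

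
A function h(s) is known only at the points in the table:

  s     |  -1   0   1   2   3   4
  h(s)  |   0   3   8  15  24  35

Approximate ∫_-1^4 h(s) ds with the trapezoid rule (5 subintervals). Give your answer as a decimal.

Δs = 1.
T_5 = (1/2)·[0 + 2·3 + 2·8 + 2·15 + 2·24 + 35] = 67.5.

67.5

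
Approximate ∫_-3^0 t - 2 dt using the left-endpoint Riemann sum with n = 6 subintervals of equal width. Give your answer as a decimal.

Δt = (0 − (-3))/6 = 0.5.
Left endpoints: -3, -2.5, -2, -1.5, -1, -0.5.
f(-3) = -5, f(-2.5) = -4.5, f(-2) = -4, f(-1.5) = -3.5, f(-1) = -3, f(-0.5) = -2.5.
Sum = Δt · [f(-3) + f(-2.5) + f(-2) + ...].
Sum = -11.25.

-11.25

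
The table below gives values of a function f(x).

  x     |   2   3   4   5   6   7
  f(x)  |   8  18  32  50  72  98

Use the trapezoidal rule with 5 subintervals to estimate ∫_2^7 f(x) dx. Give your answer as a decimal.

225

Δx = 1.
T_5 = (1/2)·[8 + 2·18 + 2·32 + 2·50 + 2·72 + 98] = 225.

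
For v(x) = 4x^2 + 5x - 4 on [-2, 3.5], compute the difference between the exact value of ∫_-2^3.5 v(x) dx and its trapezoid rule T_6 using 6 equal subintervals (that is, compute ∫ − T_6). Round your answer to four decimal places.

-3.0810

Exact integral: ∫_-2^3.5 v(x) dx ≈ 66.458333.
T_6 ≈ 69.539352.
Error ≈ 66.458333 − 69.539352 ≈ -3.0810.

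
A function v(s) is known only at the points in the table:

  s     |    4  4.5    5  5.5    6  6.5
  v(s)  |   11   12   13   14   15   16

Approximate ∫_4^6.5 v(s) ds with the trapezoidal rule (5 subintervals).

Δs = 0.5.
T_5 = (0.5/2)·[11 + 2·12 + 2·13 + 2·14 + 2·15 + 16] = 33.75.

33.75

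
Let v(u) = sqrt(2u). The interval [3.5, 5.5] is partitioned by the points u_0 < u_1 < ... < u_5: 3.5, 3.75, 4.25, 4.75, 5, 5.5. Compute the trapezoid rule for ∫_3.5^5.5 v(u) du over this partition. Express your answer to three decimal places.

5.986

Subinterval widths: 0.25, 0.5, 0.5, 0.25, 0.5.
v(3.5) ≈ 2.646, v(3.75) ≈ 2.739, v(4.25) ≈ 2.915, v(4.75) ≈ 3.082, v(5) ≈ 3.162, v(5.5) ≈ 3.317.
On each subinterval the trapezoid contributes (Δu_i/2)·[v(u_{i-1}) + v(u_i)].
Sum ≈ 5.986.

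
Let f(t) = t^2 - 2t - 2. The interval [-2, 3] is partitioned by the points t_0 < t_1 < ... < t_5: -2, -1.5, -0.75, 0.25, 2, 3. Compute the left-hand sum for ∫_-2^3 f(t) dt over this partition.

Subinterval widths: 0.5, 0.75, 1, 1.75, 1.
Left endpoints: -2, -1.5, -0.75, 0.25, 2.
f(-2) = 6, f(-1.5) = 3.25, f(-0.75) = 0.0625, f(0.25) = -2.4375, f(2) = -2.
Sum = Σ Δt_i · f(t_i).
Sum = -0.765625.

-0.765625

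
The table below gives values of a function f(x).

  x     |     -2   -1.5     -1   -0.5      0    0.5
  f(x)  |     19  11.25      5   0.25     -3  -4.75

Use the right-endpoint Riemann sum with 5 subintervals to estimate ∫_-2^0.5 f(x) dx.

Δx = 0.5.
Sum = 0.5·[11.25 + 5 + 0.25 + (-3) + (-4.75)] = 4.375.

4.375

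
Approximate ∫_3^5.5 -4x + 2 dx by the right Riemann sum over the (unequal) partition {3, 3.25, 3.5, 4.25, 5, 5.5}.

-40.5

Subinterval widths: 0.25, 0.25, 0.75, 0.75, 0.5.
Right endpoints: 3.25, 3.5, 4.25, 5, 5.5.
f(3.25) = -11, f(3.5) = -12, f(4.25) = -15, f(5) = -18, f(5.5) = -20.
Sum = Σ Δx_i · f(x_i).
Sum = -40.5.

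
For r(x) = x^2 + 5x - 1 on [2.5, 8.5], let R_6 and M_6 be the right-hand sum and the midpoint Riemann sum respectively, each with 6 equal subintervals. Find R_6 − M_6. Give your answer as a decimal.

49.5

R_6 = 407.5.
M_6 = 358.
R_6 − M_6 = 49.5.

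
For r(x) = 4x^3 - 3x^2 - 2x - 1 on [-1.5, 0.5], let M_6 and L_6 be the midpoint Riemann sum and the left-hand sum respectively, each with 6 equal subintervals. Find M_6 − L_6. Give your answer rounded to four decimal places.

3.1667

M_6 ≈ -8.333333.
L_6 = -11.5.
M_6 − L_6 ≈ 3.1667.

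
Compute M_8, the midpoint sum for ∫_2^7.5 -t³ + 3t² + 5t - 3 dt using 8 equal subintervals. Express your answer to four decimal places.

-256.5785

Δt = (7.5 − 2)/8 = 0.6875.
Midpoints: 2.34375, 3.03125, 3.71875, 4.40625, 5.09375, 5.78125, 6.46875, 7.15625.
f(2.34375) = 403821/32768, f(3.03125) = 388927/32768, f(3.71875) = 185273/32768, f(4.40625) = -271029/32768, f(5.09375) = -1043867/32768, f(5.78125) = -2197129/32768, f(6.46875) = -3794703/32768, f(7.15625) = -5900477/32768.
Sum = Δt · [f(2.34375) + f(3.03125) + f(3.71875) + ...].
Sum ≈ -256.5785.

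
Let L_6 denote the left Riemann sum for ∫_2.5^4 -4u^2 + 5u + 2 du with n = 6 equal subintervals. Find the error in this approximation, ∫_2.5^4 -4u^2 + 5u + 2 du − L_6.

-3.875

Exact integral: ∫_2.5^4 f(u) du = -37.125.
L_6 = -33.25.
Error = -37.125 − (-33.25) = -3.875.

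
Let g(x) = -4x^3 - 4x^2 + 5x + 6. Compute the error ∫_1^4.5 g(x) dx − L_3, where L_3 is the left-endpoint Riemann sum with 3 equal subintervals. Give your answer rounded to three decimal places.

-215.623

Exact integral: ∫_1^4.5 g(x) dx ≈ -460.10417.
L_3 ≈ -244.48148.
Error ≈ -460.10417 − (-244.48148) ≈ -215.623.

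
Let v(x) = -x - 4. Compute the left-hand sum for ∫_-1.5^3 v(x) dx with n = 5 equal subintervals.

Δx = (3 − (-1.5))/5 = 0.9.
Left endpoints: -1.5, -0.6, 0.3, 1.2, 2.1.
v(-1.5) = -2.5, v(-0.6) = -3.4, v(0.3) = -4.3, v(1.2) = -5.2, v(2.1) = -6.1.
Sum = Δx · [v(-1.5) + v(-0.6) + v(0.3) + v(1.2) + v(2.1)].
Sum = -19.35.

-19.35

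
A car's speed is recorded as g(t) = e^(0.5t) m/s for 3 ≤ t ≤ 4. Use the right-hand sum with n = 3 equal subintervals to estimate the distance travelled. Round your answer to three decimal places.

6.313

Δt = (4 − 3)/3 = 1/3.
Right endpoints: 10/3, 11/3, 4.
g(10/3) ≈ 5.294, g(11/3) ≈ 6.255, g(4) ≈ 7.389.
Sum = Δt · [g(10/3) + g(11/3) + g(4)].
Sum ≈ 6.313.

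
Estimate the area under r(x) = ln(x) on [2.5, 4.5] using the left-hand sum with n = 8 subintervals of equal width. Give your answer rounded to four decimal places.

Δx = (4.5 − 2.5)/8 = 0.25.
Left endpoints: 2.5, 2.75, 3, 3.25, 3.5, 3.75, 4, 4.25.
r(2.5) ≈ 0.9163, r(2.75) ≈ 1.0116, r(3) ≈ 1.0986, r(3.25) ≈ 1.1787, r(3.5) ≈ 1.2528, r(3.75) ≈ 1.3218, r(4) ≈ 1.3863, r(4.25) ≈ 1.4469.
Sum = Δx · [r(2.5) + r(2.75) + r(3) + ...].
Sum ≈ 2.4032.

2.4032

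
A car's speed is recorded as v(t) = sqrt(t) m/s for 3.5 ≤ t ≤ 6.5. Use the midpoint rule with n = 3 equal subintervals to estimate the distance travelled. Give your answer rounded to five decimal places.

6.68556

Δt = (6.5 − 3.5)/3 = 1.
Midpoints: 4, 5, 6.
v(4) ≈ 2.00000, v(5) ≈ 2.23607, v(6) ≈ 2.44949.
Sum = Δt · [v(4) + v(5) + v(6)].
Sum ≈ 6.68556.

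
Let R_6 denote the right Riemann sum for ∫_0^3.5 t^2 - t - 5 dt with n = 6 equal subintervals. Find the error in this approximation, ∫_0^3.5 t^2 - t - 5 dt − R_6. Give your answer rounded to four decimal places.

-2.7506

Exact integral: ∫_0^3.5 f(t) dt ≈ -9.333333.
R_6 ≈ -6.582755.
Error ≈ -9.333333 − (-6.582755) ≈ -2.7506.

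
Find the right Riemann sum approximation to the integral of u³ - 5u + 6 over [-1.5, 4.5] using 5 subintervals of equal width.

Δu = (4.5 − (-1.5))/5 = 1.2.
Right endpoints: -0.3, 0.9, 2.1, 3.3, 4.5.
f(-0.3) = 7.473, f(0.9) = 2.229, f(2.1) = 4.761, f(3.3) = 25.437, f(4.5) = 74.625.
Sum = Δu · [f(-0.3) + f(0.9) + f(2.1) + f(3.3) + f(4.5)].
Sum = 137.43.

137.43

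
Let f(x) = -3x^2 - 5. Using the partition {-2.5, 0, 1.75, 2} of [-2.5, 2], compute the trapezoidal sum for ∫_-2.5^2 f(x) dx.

-56.625

Subinterval widths: 2.5, 1.75, 0.25.
f(-2.5) = -23.75, f(0) = -5, f(1.75) = -14.1875, f(2) = -17.
On each subinterval the trapezoid contributes (Δx_i/2)·[f(x_{i-1}) + f(x_i)].
Sum = -56.625.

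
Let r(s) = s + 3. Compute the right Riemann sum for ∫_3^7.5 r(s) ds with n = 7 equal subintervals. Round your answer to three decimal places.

Δs = (7.5 − 3)/7 = 9/14.
Right endpoints: 51/14, 30/7, 69/14, 39/7, 87/14, 48/7, 7.5.
r(51/14) = 93/14, r(30/7) = 51/7, r(69/14) = 111/14, r(39/7) = 60/7, r(87/14) = 129/14, r(48/7) = 69/7, r(7.5) = 10.5.
Sum = Δs · [r(51/14) + r(30/7) + r(69/14) + ...].
Sum ≈ 38.571.

38.571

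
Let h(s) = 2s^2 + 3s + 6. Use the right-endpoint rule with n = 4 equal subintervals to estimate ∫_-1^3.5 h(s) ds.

Δs = (3.5 − (-1))/4 = 1.125.
Right endpoints: 0.125, 1.25, 2.375, 3.5.
h(0.125) = 6.40625, h(1.25) = 12.875, h(2.375) = 24.40625, h(3.5) = 41.
Sum = Δs · [h(0.125) + h(1.25) + h(2.375) + h(3.5)].
Sum = 95.2734375.

95.2734375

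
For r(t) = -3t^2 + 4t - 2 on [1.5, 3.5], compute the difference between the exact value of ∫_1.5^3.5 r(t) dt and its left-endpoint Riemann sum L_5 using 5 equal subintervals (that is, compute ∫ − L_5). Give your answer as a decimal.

-4.24

Exact integral: ∫_1.5^3.5 r(t) dt = -23.5.
L_5 = -19.26.
Error = -23.5 − (-19.26) = -4.24.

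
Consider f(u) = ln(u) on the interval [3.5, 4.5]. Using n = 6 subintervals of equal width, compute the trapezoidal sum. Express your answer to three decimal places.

1.384

Δu = (4.5 − 3.5)/6 = 1/6.
f(3.5) ≈ 1.253, f(11/3) ≈ 1.299, f(23/6) ≈ 1.344, f(4) ≈ 1.386, f(25/6) ≈ 1.427, f(13/3) ≈ 1.466, f(4.5) ≈ 1.504.
T_6 = (Δu/2)·[f(u_0) + 2f(u_1) + ... + 2f(u_{5}) + f(u_6)].
Sum ≈ 1.384.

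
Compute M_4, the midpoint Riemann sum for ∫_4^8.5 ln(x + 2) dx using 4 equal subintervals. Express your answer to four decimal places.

Δx = (8.5 − 4)/4 = 1.125.
Midpoints: 4.5625, 5.6875, 6.8125, 7.9375.
f(4.5625) ≈ 1.8814, f(5.6875) ≈ 2.0396, f(6.8125) ≈ 2.1762, f(7.9375) ≈ 2.2963.
Sum = Δx · [f(4.5625) + f(5.6875) + f(6.8125) + f(7.9375)].
Sum ≈ 9.4426.

9.4426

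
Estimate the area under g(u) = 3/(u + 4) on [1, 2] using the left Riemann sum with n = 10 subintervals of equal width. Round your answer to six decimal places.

0.551995

Δu = (2 − 1)/10 = 0.1.
Left endpoints: 1, 1.1, 1.2, 1.3, 1.4, 1.5, 1.6, 1.7, 1.8, 1.9.
g(1) = 0.6, g(1.1) = 10/17, g(1.2) = 15/26, g(1.3) = 30/53, g(1.4) = 5/9, g(1.5) = 6/11, g(1.6) = 15/28, g(1.7) = 10/19, g(1.8) = 15/29, g(1.9) = 30/59.
Sum = Δu · [g(1) + g(1.1) + g(1.2) + ...].
Sum ≈ 0.551995.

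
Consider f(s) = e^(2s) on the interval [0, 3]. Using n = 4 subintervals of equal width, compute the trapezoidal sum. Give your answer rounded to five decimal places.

Δs = (3 − 0)/4 = 0.75.
f(0) ≈ 1.00000, f(0.75) ≈ 4.48169, f(1.5) ≈ 20.08554, f(2.25) ≈ 90.01713, f(3) ≈ 403.42879.
T_4 = (Δs/2)·[f(s_0) + 2f(s_1) + 2f(s_2) + 2f(s_3) + f(s_4)].
Sum ≈ 237.59907.

237.59907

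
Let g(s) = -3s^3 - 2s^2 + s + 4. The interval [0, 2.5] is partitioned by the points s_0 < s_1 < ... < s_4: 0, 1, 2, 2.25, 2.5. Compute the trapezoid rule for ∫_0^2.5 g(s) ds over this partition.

-30.37109375

Subinterval widths: 1, 1, 0.25, 0.25.
g(0) = 4, g(1) = 0, g(2) = -26, g(2.25) = -38.046875, g(2.5) = -52.875.
On each subinterval the trapezoid contributes (Δs_i/2)·[g(s_{i-1}) + g(s_i)].
Sum = -30.37109375.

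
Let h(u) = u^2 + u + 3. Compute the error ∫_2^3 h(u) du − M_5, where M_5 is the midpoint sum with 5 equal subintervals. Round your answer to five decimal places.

Exact integral: ∫_2^3 h(u) du ≈ 11.8333333.
M_5 = 11.83.
Error ≈ 11.8333333 − 11.83 ≈ 0.00333.

0.00333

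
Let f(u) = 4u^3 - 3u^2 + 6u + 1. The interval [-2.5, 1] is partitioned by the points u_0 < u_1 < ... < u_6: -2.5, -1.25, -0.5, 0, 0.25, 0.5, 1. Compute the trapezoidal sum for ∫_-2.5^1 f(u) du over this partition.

-76.1875

Subinterval widths: 1.25, 0.75, 0.5, 0.25, 0.25, 0.5.
f(-2.5) = -95.25, f(-1.25) = -19, f(-0.5) = -3.25, f(0) = 1, f(0.25) = 2.375, f(0.5) = 3.75, f(1) = 8.
On each subinterval the trapezoid contributes (Δu_i/2)·[f(u_{i-1}) + f(u_i)].
Sum = -76.1875.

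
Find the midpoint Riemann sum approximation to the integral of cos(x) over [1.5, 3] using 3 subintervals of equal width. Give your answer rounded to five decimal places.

Δx = (3 − 1.5)/3 = 0.5.
Midpoints: 1.75, 2.25, 2.75.
f(1.75) ≈ -0.17825, f(2.25) ≈ -0.62817, f(2.75) ≈ -0.92430.
Sum = Δx · [f(1.75) + f(2.25) + f(2.75)].
Sum ≈ -0.86536.

-0.86536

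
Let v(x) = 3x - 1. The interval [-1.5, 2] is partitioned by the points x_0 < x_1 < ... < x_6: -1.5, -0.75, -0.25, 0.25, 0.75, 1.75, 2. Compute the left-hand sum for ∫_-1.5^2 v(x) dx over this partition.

Subinterval widths: 0.75, 0.5, 0.5, 0.5, 1, 0.25.
Left endpoints: -1.5, -0.75, -0.25, 0.25, 0.75, 1.75.
v(-1.5) = -5.5, v(-0.75) = -3.25, v(-0.25) = -1.75, v(0.25) = -0.25, v(0.75) = 1.25, v(1.75) = 4.25.
Sum = Σ Δx_i · v(x_i).
Sum = -4.4375.

-4.4375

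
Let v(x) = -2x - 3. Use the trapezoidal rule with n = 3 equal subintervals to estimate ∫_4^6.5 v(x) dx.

Δx = (6.5 − 4)/3 = 5/6.
v(4) = -11, v(29/6) = -38/3, v(17/3) = -43/3, v(6.5) = -16.
T_3 = (Δx/2)·[v(x_0) + 2v(x_1) + 2v(x_2) + v(x_3)].
Sum = -33.75.

-33.75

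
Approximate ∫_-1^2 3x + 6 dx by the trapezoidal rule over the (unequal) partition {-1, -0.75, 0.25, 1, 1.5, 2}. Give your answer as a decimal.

Subinterval widths: 0.25, 1, 0.75, 0.5, 0.5.
f(-1) = 3, f(-0.75) = 3.75, f(0.25) = 6.75, f(1) = 9, f(1.5) = 10.5, f(2) = 12.
On each subinterval the trapezoid contributes (Δx_i/2)·[f(x_{i-1}) + f(x_i)].
Sum = 22.5.

22.5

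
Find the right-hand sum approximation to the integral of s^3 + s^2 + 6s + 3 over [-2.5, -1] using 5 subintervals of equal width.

Δs = (-1 − (-2.5))/5 = 0.3.
Right endpoints: -2.2, -1.9, -1.6, -1.3, -1.
f(-2.2) = -16.008, f(-1.9) = -11.649, f(-1.6) = -8.136, f(-1.3) = -5.307, f(-1) = -3.
Sum = Δs · [f(-2.2) + f(-1.9) + f(-1.6) + f(-1.3) + f(-1)].
Sum = -13.23.

-13.23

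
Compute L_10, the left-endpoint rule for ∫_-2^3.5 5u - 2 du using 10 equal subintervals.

Δu = (3.5 − (-2))/10 = 0.55.
Left endpoints: -2, -1.45, -0.9, -0.35, 0.2, 0.75, 1.3, 1.85, 2.4, 2.95.
f(-2) = -12, f(-1.45) = -9.25, f(-0.9) = -6.5, f(-0.35) = -3.75, f(0.2) = -1, f(0.75) = 1.75, f(1.3) = 4.5, f(1.85) = 7.25, f(2.4) = 10, f(2.95) = 12.75.
Sum = Δu · [f(-2) + f(-1.45) + f(-0.9) + ...].
Sum = 2.0625.

2.0625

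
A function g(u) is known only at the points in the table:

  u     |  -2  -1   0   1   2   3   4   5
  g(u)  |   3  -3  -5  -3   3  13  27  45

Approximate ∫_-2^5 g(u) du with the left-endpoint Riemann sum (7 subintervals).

Δu = 1.
Sum = 1·[3 + (-3) + (-5) + (-3) + 3 + 13 + 27] = 35.

35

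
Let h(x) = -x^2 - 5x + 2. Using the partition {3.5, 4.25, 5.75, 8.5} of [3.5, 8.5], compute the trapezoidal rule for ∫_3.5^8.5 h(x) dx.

Subinterval widths: 0.75, 1.5, 2.75.
h(3.5) = -27.75, h(4.25) = -37.3125, h(5.75) = -59.8125, h(8.5) = -112.75.
On each subinterval the trapezoid contributes (Δx_i/2)·[h(x_{i-1}) + h(x_i)].
Sum = -334.515625.

-334.515625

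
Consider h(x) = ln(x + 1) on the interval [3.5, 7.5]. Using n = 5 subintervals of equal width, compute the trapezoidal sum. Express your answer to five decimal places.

Δx = (7.5 − 3.5)/5 = 0.8.
h(3.5) ≈ 1.50408, h(4.3) ≈ 1.66771, h(5.1) ≈ 1.80829, h(5.9) ≈ 1.93152, h(6.7) ≈ 2.04122, h(7.5) ≈ 2.14007.
T_5 = (Δx/2)·[h(x_0) + 2h(x_1) + ... + 2h(x_{4}) + h(x_5)].
Sum ≈ 7.41665.

7.41665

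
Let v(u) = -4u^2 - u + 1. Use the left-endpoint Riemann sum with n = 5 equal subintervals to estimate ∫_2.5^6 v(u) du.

-236.81

Δu = (6 − 2.5)/5 = 0.7.
Left endpoints: 2.5, 3.2, 3.9, 4.6, 5.3.
v(2.5) = -26.5, v(3.2) = -43.16, v(3.9) = -63.74, v(4.6) = -88.24, v(5.3) = -116.66.
Sum = Δu · [v(2.5) + v(3.2) + v(3.9) + v(4.6) + v(5.3)].
Sum = -236.81.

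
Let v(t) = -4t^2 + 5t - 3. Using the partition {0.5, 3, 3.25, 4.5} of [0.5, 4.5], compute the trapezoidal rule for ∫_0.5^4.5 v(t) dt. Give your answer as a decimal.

Subinterval widths: 2.5, 0.25, 1.25.
v(0.5) = -1.5, v(3) = -24, v(3.25) = -29, v(4.5) = -61.5.
On each subinterval the trapezoid contributes (Δt_i/2)·[v(t_{i-1}) + v(t_i)].
Sum = -95.0625.

-95.0625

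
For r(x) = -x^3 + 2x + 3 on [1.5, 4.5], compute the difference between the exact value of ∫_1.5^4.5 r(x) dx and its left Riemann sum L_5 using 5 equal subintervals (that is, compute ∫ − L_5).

-22.905

Exact integral: ∫_1.5^4.5 r(x) dx = -74.25.
L_5 = -51.345.
Error = -74.25 − (-51.345) = -22.905.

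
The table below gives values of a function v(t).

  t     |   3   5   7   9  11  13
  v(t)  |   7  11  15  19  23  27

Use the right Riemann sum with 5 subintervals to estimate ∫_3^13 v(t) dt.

Δt = 2.
Sum = 2·[11 + 15 + 19 + 23 + 27] = 190.

190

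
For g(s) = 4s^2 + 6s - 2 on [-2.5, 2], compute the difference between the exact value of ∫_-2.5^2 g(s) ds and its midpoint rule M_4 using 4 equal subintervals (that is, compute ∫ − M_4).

1.8984375

Exact integral: ∫_-2.5^2 g(s) ds = 15.75.
M_4 = 13.8515625.
Error = 15.75 − 13.8515625 = 1.8984375.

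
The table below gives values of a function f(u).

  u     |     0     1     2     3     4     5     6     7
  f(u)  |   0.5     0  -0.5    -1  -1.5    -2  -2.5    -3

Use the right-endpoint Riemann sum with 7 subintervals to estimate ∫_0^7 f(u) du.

Δu = 1.
Sum = 1·[0 + (-0.5) + (-1) + (-1.5) + (-2) + (-2.5) + (-3)] = -10.5.

-10.5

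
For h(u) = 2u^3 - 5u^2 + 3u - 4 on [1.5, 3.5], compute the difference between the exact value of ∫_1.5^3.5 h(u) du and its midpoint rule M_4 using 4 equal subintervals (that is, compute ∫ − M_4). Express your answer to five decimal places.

0.41667

Exact integral: ∫_1.5^3.5 h(u) du ≈ 13.6666667.
M_4 = 13.25.
Error ≈ 13.6666667 − 13.25 ≈ 0.41667.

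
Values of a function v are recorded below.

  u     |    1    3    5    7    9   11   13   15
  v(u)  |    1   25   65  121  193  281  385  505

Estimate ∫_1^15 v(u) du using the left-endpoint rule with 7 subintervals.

Δu = 2.
Sum = 2·[1 + 25 + 65 + 121 + 193 + 281 + 385] = 2142.

2142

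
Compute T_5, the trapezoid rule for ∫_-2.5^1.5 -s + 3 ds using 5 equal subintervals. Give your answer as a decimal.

14

Δs = (1.5 − (-2.5))/5 = 0.8.
f(-2.5) = 5.5, f(-1.7) = 4.7, f(-0.9) = 3.9, f(-0.1) = 3.1, f(0.7) = 2.3, f(1.5) = 1.5.
T_5 = (Δs/2)·[f(s_0) + 2f(s_1) + ... + 2f(s_{4}) + f(s_5)].
Sum = 14.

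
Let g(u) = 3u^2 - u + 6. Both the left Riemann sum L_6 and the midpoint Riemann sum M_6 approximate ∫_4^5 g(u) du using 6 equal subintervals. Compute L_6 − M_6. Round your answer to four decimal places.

-2.1458

L_6 ≈ 60.347222.
M_6 ≈ 62.493056.
L_6 − M_6 ≈ -2.1458.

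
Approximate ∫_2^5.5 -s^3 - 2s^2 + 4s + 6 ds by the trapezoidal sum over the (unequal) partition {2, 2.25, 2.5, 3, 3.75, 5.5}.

-272.140625

Subinterval widths: 0.25, 0.25, 0.5, 0.75, 1.75.
f(2) = -2, f(2.25) = -6.515625, f(2.5) = -12.125, f(3) = -27, f(3.75) = -59.859375, f(5.5) = -198.875.
On each subinterval the trapezoid contributes (Δs_i/2)·[f(s_{i-1}) + f(s_i)].
Sum = -272.140625.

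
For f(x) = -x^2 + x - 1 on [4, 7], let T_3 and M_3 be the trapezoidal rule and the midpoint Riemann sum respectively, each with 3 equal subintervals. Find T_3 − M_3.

-0.75

T_3 = -80.
M_3 = -79.25.
T_3 − M_3 = -0.75.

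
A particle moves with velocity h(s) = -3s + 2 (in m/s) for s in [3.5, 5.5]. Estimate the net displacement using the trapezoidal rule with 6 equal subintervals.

Δs = (5.5 − 3.5)/6 = 1/3.
h(3.5) = -8.5, h(23/6) = -9.5, h(25/6) = -10.5, h(4.5) = -11.5, h(29/6) = -12.5, h(31/6) = -13.5, h(5.5) = -14.5.
T_6 = (Δs/2)·[h(s_0) + 2h(s_1) + ... + 2h(s_{5}) + h(s_6)].
Sum = -23.

-23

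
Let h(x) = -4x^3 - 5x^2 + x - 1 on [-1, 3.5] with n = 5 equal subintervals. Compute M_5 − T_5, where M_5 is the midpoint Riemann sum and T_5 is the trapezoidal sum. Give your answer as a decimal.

18.225

M_5 = -214.9875.
T_5 = -233.2125.
M_5 − T_5 = 18.225.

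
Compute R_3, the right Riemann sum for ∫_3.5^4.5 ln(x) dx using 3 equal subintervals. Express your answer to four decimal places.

Δx = (4.5 − 3.5)/3 = 1/3.
Right endpoints: 23/6, 25/6, 4.5.
f(23/6) ≈ 1.3437, f(25/6) ≈ 1.4271, f(4.5) ≈ 1.5041.
Sum = Δx · [f(23/6) + f(25/6) + f(4.5)].
Sum ≈ 1.4250.

1.4250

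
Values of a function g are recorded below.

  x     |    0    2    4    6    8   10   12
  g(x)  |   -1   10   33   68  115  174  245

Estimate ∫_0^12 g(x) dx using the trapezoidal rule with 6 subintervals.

Δx = 2.
T_6 = (2/2)·[(-1) + 2·10 + 2·33 + 2·68 + 2·115 + 2·174 + 245] = 1044.

1044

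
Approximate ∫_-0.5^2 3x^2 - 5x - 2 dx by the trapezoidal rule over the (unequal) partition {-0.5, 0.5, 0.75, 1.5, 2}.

Subinterval widths: 1, 0.25, 0.75, 0.5.
f(-0.5) = 1.25, f(0.5) = -3.75, f(0.75) = -4.0625, f(1.5) = -2.75, f(2) = 0.
On each subinterval the trapezoid contributes (Δx_i/2)·[f(x_{i-1}) + f(x_i)].
Sum = -5.46875.

-5.46875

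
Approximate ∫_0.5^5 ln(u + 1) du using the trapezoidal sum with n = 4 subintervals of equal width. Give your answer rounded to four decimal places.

Δu = (5 − 0.5)/4 = 1.125.
f(0.5) ≈ 0.4055, f(1.625) ≈ 0.9651, f(2.75) ≈ 1.3218, f(3.875) ≈ 1.5841, f(5) ≈ 1.7918.
T_4 = (Δu/2)·[f(u_0) + 2f(u_1) + 2f(u_2) + 2f(u_3) + f(u_4)].
Sum ≈ 5.5908.

5.5908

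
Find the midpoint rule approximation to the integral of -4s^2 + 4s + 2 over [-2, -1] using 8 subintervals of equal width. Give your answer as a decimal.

-13.328125

Δs = (-1 − (-2))/8 = 0.125.
Midpoints: -1.9375, -1.8125, -1.6875, -1.5625, -1.4375, -1.3125, -1.1875, -1.0625.
f(-1.9375) = -20.765625, f(-1.8125) = -18.390625, f(-1.6875) = -16.140625, f(-1.5625) = -14.015625, f(-1.4375) = -12.015625, f(-1.3125) = -10.140625, f(-1.1875) = -8.390625, f(-1.0625) = -6.765625.
Sum = Δs · [f(-1.9375) + f(-1.8125) + f(-1.6875) + ...].
Sum = -13.328125.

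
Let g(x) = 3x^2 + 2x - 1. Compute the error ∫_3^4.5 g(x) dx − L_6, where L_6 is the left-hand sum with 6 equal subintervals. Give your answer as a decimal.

Exact integral: ∫_3^4.5 g(x) dx = 73.875.
L_6 = 69.328125.
Error = 73.875 − 69.328125 = 4.546875.

4.546875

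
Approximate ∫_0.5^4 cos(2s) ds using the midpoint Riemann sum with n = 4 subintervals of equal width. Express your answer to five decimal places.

0.08430

Δs = (4 − 0.5)/4 = 0.875.
Midpoints: 0.9375, 1.8125, 2.6875, 3.5625.
f(0.9375) ≈ -0.29953, f(1.8125) ≈ -0.88542, f(2.6875) ≈ 0.61518, f(3.5625) ≈ 0.66611.
Sum = Δs · [f(0.9375) + f(1.8125) + f(2.6875) + f(3.5625)].
Sum ≈ 0.08430.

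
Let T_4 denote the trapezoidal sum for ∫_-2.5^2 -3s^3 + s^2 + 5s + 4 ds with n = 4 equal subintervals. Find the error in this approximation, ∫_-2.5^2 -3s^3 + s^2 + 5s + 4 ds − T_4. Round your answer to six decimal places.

Exact integral: ∫_-2.5^2 f(s) ds = 37.546875.
T_4 ≈ 40.63183594.
Error ≈ 37.546875 − 40.63183594 ≈ -3.084961.

-3.084961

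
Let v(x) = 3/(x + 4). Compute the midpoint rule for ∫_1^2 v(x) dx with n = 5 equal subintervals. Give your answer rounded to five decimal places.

Δx = (2 − 1)/5 = 0.2.
Midpoints: 1.1, 1.3, 1.5, 1.7, 1.9.
v(1.1) = 10/17, v(1.3) = 30/53, v(1.5) = 6/11, v(1.7) = 10/19, v(1.9) = 30/59.
Sum = Δx · [v(1.1) + v(1.3) + v(1.5) + v(1.7) + v(1.9)].
Sum ≈ 0.54690.

0.54690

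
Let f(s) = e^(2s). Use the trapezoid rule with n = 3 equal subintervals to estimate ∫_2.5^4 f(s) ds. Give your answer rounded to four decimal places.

Δs = (4 − 2.5)/3 = 0.5.
f(2.5) ≈ 148.4132, f(3) ≈ 403.4288, f(3.5) ≈ 1096.6332, f(4) ≈ 2980.9580.
T_3 = (Δs/2)·[f(s_0) + 2f(s_1) + 2f(s_2) + f(s_3)].
Sum ≈ 1532.3738.

1532.3738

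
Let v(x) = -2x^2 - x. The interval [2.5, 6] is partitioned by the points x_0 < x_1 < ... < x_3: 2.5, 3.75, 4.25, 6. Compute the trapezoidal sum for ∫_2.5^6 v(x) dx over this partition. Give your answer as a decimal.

Subinterval widths: 1.25, 0.5, 1.75.
v(2.5) = -15, v(3.75) = -31.875, v(4.25) = -40.375, v(6) = -78.
On each subinterval the trapezoid contributes (Δx_i/2)·[v(x_{i-1}) + v(x_i)].
Sum = -150.9375.

-150.9375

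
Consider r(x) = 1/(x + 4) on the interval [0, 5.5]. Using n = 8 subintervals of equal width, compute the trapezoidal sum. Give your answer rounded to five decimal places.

Δx = (5.5 − 0)/8 = 0.6875.
r(0) = 0.25, r(0.6875) = 16/75, r(1.375) = 8/43, r(2.0625) = 16/97, r(2.75) = 4/27, r(3.4375) = 16/119, r(4.125) = 8/65, r(4.8125) = 16/141, r(5.5) = 2/19.
T_8 = (Δx/2)·[r(x_0) + 2r(x_1) + ... + 2r(x_{7}) + r(x_8)].
Sum ≈ 0.86702.

0.86702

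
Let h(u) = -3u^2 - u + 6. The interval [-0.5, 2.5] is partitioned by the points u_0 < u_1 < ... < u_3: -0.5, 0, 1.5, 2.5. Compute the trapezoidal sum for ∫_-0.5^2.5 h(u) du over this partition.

-3

Subinterval widths: 0.5, 1.5, 1.
h(-0.5) = 5.75, h(0) = 6, h(1.5) = -2.25, h(2.5) = -15.25.
On each subinterval the trapezoid contributes (Δu_i/2)·[h(u_{i-1}) + h(u_i)].
Sum = -3.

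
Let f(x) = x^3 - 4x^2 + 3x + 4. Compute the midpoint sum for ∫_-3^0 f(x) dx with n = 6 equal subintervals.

Δx = (0 − (-3))/6 = 0.5.
Midpoints: -2.75, -2.25, -1.75, -1.25, -0.75, -0.25.
f(-2.75) = -55.296875, f(-2.25) = -34.390625, f(-1.75) = -18.859375, f(-1.25) = -7.953125, f(-0.75) = -0.921875, f(-0.25) = 2.984375.
Sum = Δx · [f(-2.75) + f(-2.25) + f(-1.75) + ...].
Sum = -57.21875.

-57.21875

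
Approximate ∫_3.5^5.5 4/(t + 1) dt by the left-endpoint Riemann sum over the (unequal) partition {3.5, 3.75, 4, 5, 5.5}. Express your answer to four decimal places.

1.5661

Subinterval widths: 0.25, 0.25, 1, 0.5.
Left endpoints: 3.5, 3.75, 4, 5.
f(3.5) = 8/9, f(3.75) = 16/19, f(4) = 0.8, f(5) = 2/3.
Sum = Σ Δt_i · f(t_i).
Sum ≈ 1.5661.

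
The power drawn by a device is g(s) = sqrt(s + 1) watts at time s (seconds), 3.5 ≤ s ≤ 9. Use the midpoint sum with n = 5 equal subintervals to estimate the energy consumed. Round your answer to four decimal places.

Δs = (9 − 3.5)/5 = 1.1.
Midpoints: 4.05, 5.15, 6.25, 7.35, 8.45.
g(4.05) ≈ 2.2472, g(5.15) ≈ 2.4799, g(6.25) ≈ 2.6926, g(7.35) ≈ 2.8896, g(8.45) ≈ 3.0741.
Sum = Δs · [g(4.05) + g(5.15) + g(6.25) + g(7.35) + g(8.45)].
Sum ≈ 14.7218.

14.7218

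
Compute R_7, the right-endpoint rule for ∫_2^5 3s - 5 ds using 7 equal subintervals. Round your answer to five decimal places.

Δs = (5 − 2)/7 = 3/7.
Right endpoints: 17/7, 20/7, 23/7, 26/7, 29/7, 32/7, 5.
f(17/7) = 16/7, f(20/7) = 25/7, f(23/7) = 34/7, f(26/7) = 43/7, f(29/7) = 52/7, f(32/7) = 61/7, f(5) = 10.
Sum = Δs · [f(17/7) + f(20/7) + f(23/7) + ...].
Sum ≈ 18.42857.

18.42857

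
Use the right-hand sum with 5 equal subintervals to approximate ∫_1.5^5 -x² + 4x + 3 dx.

12.11

Δx = (5 − 1.5)/5 = 0.7.
Right endpoints: 2.2, 2.9, 3.6, 4.3, 5.
f(2.2) = 6.96, f(2.9) = 6.19, f(3.6) = 4.44, f(4.3) = 1.71, f(5) = -2.
Sum = Δx · [f(2.2) + f(2.9) + f(3.6) + f(4.3) + f(5)].
Sum = 12.11.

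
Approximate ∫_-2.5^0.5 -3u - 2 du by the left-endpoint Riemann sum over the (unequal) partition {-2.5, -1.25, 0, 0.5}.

8.0625

Subinterval widths: 1.25, 1.25, 0.5.
Left endpoints: -2.5, -1.25, 0.
f(-2.5) = 5.5, f(-1.25) = 1.75, f(0) = -2.
Sum = Σ Δu_i · f(u_i).
Sum = 8.0625.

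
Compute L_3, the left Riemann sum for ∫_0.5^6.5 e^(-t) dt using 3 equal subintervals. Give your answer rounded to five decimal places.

1.39945

Δt = (6.5 − 0.5)/3 = 2.
Left endpoints: 0.5, 2.5, 4.5.
f(0.5) ≈ 0.60653, f(2.5) ≈ 0.08208, f(4.5) ≈ 0.01111.
Sum = Δt · [f(0.5) + f(2.5) + f(4.5)].
Sum ≈ 1.39945.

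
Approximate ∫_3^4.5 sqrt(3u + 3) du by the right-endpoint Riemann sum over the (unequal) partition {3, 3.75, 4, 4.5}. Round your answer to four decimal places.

Subinterval widths: 0.75, 0.25, 0.5.
Right endpoints: 3.75, 4, 4.5.
f(3.75) ≈ 3.7749, f(4) ≈ 3.8730, f(4.5) ≈ 4.0620.
Sum = Σ Δu_i · f(u_i).
Sum ≈ 5.8304.

5.8304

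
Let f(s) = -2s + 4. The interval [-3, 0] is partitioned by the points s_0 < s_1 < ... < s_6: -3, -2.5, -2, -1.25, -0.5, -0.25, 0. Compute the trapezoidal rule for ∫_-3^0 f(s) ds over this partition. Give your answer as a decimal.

Subinterval widths: 0.5, 0.5, 0.75, 0.75, 0.25, 0.25.
f(-3) = 10, f(-2.5) = 9, f(-2) = 8, f(-1.25) = 6.5, f(-0.5) = 5, f(-0.25) = 4.5, f(0) = 4.
On each subinterval the trapezoid contributes (Δs_i/2)·[f(s_{i-1}) + f(s_i)].
Sum = 21.

21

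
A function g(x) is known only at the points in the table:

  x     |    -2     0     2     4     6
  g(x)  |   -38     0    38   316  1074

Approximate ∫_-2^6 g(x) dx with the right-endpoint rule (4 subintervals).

2856

Δx = 2.
Sum = 2·[0 + 38 + 316 + 1074] = 2856.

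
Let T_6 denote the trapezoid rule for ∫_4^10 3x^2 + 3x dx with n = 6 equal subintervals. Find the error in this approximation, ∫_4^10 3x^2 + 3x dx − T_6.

-3

Exact integral: ∫_4^10 f(x) dx = 1062.
T_6 = 1065.
Error = 1062 − 1065 = -3.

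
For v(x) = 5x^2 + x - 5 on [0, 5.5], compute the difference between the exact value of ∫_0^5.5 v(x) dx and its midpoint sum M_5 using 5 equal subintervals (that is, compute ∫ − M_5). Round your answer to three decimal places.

2.773

Exact integral: ∫_0^5.5 v(x) dx ≈ 264.91667.
M_5 = 262.14375.
Error ≈ 264.91667 − 262.14375 ≈ 2.773.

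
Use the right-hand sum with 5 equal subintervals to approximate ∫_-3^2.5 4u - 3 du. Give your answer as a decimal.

Δu = (2.5 − (-3))/5 = 1.1.
Right endpoints: -1.9, -0.8, 0.3, 1.4, 2.5.
f(-1.9) = -10.6, f(-0.8) = -6.2, f(0.3) = -1.8, f(1.4) = 2.6, f(2.5) = 7.
Sum = Δu · [f(-1.9) + f(-0.8) + f(0.3) + f(1.4) + f(2.5)].
Sum = -9.9.

-9.9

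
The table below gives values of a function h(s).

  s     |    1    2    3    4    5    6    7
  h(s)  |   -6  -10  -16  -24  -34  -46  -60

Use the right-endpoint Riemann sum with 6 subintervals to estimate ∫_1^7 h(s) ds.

-190

Δs = 1.
Sum = 1·[(-10) + (-16) + (-24) + (-34) + (-46) + (-60)] = -190.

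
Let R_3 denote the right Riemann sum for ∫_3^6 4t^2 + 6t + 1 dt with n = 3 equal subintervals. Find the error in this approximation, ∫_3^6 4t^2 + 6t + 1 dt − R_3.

Exact integral: ∫_3^6 f(t) dt = 336.
R_3 = 401.
Error = 336 − 401 = -65.

-65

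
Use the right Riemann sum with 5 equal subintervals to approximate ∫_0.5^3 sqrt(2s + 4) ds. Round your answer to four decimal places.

Δs = (3 − 0.5)/5 = 0.5.
Right endpoints: 1, 1.5, 2, 2.5, 3.
f(1) ≈ 2.4495, f(1.5) ≈ 2.6458, f(2) ≈ 2.8284, f(2.5) ≈ 3.0000, f(3) ≈ 3.1623.
Sum = Δs · [f(1) + f(1.5) + f(2) + f(2.5) + f(3)].
Sum ≈ 7.0430.

7.0430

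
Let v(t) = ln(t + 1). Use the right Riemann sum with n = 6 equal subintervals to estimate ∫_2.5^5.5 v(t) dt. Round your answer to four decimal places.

4.9341

Δt = (5.5 − 2.5)/6 = 0.5.
Right endpoints: 3, 3.5, 4, 4.5, 5, 5.5.
v(3) ≈ 1.3863, v(3.5) ≈ 1.5041, v(4) ≈ 1.6094, v(4.5) ≈ 1.7047, v(5) ≈ 1.7918, v(5.5) ≈ 1.8718.
Sum = Δt · [v(3) + v(3.5) + v(4) + ...].
Sum ≈ 4.9341.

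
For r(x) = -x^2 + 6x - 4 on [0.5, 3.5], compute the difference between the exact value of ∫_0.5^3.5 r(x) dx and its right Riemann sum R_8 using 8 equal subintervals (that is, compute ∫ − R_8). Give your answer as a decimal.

-1.0546875

Exact integral: ∫_0.5^3.5 r(x) dx = 9.75.
R_8 = 10.8046875.
Error = 9.75 − 10.8046875 = -1.0546875.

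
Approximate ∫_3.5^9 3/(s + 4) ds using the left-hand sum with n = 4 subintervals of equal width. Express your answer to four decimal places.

Δs = (9 − 3.5)/4 = 1.375.
Left endpoints: 3.5, 4.875, 6.25, 7.625.
f(3.5) = 0.4, f(4.875) = 24/71, f(6.25) = 12/41, f(7.625) = 8/31.
Sum = Δs · [f(3.5) + f(4.875) + f(6.25) + f(7.625)].
Sum ≈ 1.7721.

1.7721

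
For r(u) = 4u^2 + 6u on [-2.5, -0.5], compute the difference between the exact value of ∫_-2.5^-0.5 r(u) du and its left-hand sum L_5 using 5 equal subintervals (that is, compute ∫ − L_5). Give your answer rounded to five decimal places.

-2.61333

Exact integral: ∫_-2.5^-0.5 r(u) du ≈ 2.6666667.
L_5 = 5.28.
Error ≈ 2.6666667 − 5.28 ≈ -2.61333.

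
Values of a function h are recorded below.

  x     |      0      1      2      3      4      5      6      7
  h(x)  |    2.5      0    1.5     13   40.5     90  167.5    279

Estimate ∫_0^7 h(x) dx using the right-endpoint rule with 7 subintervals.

Δx = 1.
Sum = 1·[0 + 1.5 + 13 + 40.5 + 90 + 167.5 + 279] = 591.5.

591.5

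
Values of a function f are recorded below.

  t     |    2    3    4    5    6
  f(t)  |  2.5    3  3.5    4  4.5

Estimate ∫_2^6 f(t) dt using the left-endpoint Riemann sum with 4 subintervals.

Δt = 1.
Sum = 1·[2.5 + 3 + 3.5 + 4] = 13.

13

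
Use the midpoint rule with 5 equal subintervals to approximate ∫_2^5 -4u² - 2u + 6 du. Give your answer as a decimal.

-158.64

Δu = (5 − 2)/5 = 0.6.
Midpoints: 2.3, 2.9, 3.5, 4.1, 4.7.
f(2.3) = -19.76, f(2.9) = -33.44, f(3.5) = -50, f(4.1) = -69.44, f(4.7) = -91.76.
Sum = Δu · [f(2.3) + f(2.9) + f(3.5) + f(4.1) + f(4.7)].
Sum = -158.64.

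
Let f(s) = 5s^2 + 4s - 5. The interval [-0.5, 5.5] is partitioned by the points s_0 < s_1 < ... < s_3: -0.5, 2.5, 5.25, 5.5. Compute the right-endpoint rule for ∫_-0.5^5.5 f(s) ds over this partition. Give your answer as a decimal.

573.796875

Subinterval widths: 3, 2.75, 0.25.
Right endpoints: 2.5, 5.25, 5.5.
f(2.5) = 36.25, f(5.25) = 153.8125, f(5.5) = 168.25.
Sum = Σ Δs_i · f(s_i).
Sum = 573.796875.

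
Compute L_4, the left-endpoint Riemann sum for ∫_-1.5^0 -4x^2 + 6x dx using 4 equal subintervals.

-14.765625

Δx = (0 − (-1.5))/4 = 0.375.
Left endpoints: -1.5, -1.125, -0.75, -0.375.
f(-1.5) = -18, f(-1.125) = -11.8125, f(-0.75) = -6.75, f(-0.375) = -2.8125.
Sum = Δx · [f(-1.5) + f(-1.125) + f(-0.75) + f(-0.375)].
Sum = -14.765625.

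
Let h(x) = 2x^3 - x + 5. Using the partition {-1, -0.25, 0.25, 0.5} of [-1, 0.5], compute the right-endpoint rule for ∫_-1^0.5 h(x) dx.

7.4921875

Subinterval widths: 0.75, 0.5, 0.25.
Right endpoints: -0.25, 0.25, 0.5.
h(-0.25) = 5.21875, h(0.25) = 4.78125, h(0.5) = 4.75.
Sum = Σ Δx_i · h(x_i).
Sum = 7.4921875.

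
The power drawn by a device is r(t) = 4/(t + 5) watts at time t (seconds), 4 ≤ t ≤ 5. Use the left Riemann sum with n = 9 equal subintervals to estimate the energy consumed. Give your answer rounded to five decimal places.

Δt = (5 − 4)/9 = 1/9.
Left endpoints: 4, 37/9, 38/9, 13/3, 40/9, 41/9, 14/3, 43/9, 44/9.
r(4) = 4/9, r(37/9) = 18/41, r(38/9) = 36/83, r(13/3) = 3/7, r(40/9) = 36/85, r(41/9) = 18/43, r(14/3) = 12/29, r(43/9) = 9/22, r(44/9) = 36/89.
Sum = Δt · [r(4) + r(37/9) + r(38/9) + ...].
Sum ≈ 0.42392.

0.42392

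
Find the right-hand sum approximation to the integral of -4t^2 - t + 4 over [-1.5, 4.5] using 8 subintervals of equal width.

Δt = (4.5 − (-1.5))/8 = 0.75.
Right endpoints: -0.75, 0, 0.75, 1.5, 2.25, 3, 3.75, 4.5.
f(-0.75) = 2.5, f(0) = 4, f(0.75) = 1, f(1.5) = -6.5, f(2.25) = -18.5, f(3) = -35, f(3.75) = -56, f(4.5) = -81.5.
Sum = Δt · [f(-0.75) + f(0) + f(0.75) + ...].
Sum = -142.5.

-142.5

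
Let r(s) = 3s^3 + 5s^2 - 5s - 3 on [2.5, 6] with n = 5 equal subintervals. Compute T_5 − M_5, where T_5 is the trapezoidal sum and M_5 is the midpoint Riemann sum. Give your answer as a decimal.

T_5 = 1204.14875.
M_5 = 1185.6053125.
T_5 − M_5 = 18.5434375.

18.5434375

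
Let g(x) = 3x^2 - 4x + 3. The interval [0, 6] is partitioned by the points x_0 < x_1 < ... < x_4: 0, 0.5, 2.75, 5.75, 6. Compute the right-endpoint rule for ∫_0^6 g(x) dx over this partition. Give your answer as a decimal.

Subinterval widths: 0.5, 2.25, 3, 0.25.
Right endpoints: 0.5, 2.75, 5.75, 6.
g(0.5) = 1.75, g(2.75) = 14.6875, g(5.75) = 79.1875, g(6) = 87.
Sum = Σ Δx_i · g(x_i).
Sum = 293.234375.

293.234375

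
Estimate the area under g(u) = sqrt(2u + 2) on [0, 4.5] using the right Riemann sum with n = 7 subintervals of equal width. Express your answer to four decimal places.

Δu = (4.5 − 0)/7 = 9/14.
Right endpoints: 9/14, 9/7, 27/14, 18/7, 45/14, 27/7, 4.5.
g(9/14) ≈ 1.8127, g(9/7) ≈ 2.1381, g(27/14) ≈ 2.4202, g(18/7) ≈ 2.6726, g(45/14) ≈ 2.9032, g(27/7) ≈ 3.1168, g(4.5) ≈ 3.3166.
Sum = Δu · [g(9/14) + g(9/7) + g(27/14) + ...].
Sum ≈ 11.8158.

11.8158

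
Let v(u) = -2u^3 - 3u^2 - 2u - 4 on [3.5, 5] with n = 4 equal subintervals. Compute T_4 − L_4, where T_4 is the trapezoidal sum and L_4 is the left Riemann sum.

T_4 ≈ -339.345703.
L_4 ≈ -300.814453.
T_4 − L_4 = -38.53125.

-38.53125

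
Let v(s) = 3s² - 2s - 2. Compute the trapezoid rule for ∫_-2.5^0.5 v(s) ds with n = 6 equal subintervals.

16.125

Δs = (0.5 − (-2.5))/6 = 0.5.
v(-2.5) = 21.75, v(-2) = 14, v(-1.5) = 7.75, v(-1) = 3, v(-0.5) = -0.25, v(0) = -2, v(0.5) = -2.25.
T_6 = (Δs/2)·[v(s_0) + 2v(s_1) + ... + 2v(s_{5}) + v(s_6)].
Sum = 16.125.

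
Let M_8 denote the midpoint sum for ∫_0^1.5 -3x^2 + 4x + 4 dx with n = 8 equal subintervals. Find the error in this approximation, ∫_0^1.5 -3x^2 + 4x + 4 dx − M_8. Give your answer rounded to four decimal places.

-0.0132

Exact integral: ∫_0^1.5 f(x) dx = 7.125.
M_8 ≈ 7.138184.
Error ≈ 7.125 − 7.138184 ≈ -0.0132.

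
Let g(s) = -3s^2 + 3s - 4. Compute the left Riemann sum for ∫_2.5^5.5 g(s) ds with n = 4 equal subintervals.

Δs = (5.5 − 2.5)/4 = 0.75.
Left endpoints: 2.5, 3.25, 4, 4.75.
g(2.5) = -15.25, g(3.25) = -25.9375, g(4) = -40, g(4.75) = -57.4375.
Sum = Δs · [g(2.5) + g(3.25) + g(4) + g(4.75)].
Sum = -103.96875.

-103.96875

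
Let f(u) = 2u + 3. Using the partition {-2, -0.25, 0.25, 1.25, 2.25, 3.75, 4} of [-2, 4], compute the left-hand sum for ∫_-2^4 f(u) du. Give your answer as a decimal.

22.375

Subinterval widths: 1.75, 0.5, 1, 1, 1.5, 0.25.
Left endpoints: -2, -0.25, 0.25, 1.25, 2.25, 3.75.
f(-2) = -1, f(-0.25) = 2.5, f(0.25) = 3.5, f(1.25) = 5.5, f(2.25) = 7.5, f(3.75) = 10.5.
Sum = Σ Δu_i · f(u_i).
Sum = 22.375.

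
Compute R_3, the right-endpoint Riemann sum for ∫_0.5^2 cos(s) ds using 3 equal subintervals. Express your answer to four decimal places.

Δs = (2 − 0.5)/3 = 0.5.
Right endpoints: 1, 1.5, 2.
f(1) ≈ 0.5403, f(1.5) ≈ 0.0707, f(2) ≈ -0.4161.
Sum = Δs · [f(1) + f(1.5) + f(2)].
Sum ≈ 0.0974.

0.0974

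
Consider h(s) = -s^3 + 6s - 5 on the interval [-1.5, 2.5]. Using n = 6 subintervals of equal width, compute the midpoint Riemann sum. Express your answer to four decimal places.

Δs = (2.5 − (-1.5))/6 = 2/3.
Midpoints: -7/6, -0.5, 1/6, 5/6, 1.5, 13/6.
h(-7/6) = -2249/216, h(-0.5) = -7.875, h(1/6) = -865/216, h(5/6) = -125/216, h(1.5) = 0.625, h(13/6) = -469/216.
Sum = Δs · [h(-7/6) + h(-0.5) + h(1/6) + ...].
Sum ≈ -16.2778.

-16.2778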